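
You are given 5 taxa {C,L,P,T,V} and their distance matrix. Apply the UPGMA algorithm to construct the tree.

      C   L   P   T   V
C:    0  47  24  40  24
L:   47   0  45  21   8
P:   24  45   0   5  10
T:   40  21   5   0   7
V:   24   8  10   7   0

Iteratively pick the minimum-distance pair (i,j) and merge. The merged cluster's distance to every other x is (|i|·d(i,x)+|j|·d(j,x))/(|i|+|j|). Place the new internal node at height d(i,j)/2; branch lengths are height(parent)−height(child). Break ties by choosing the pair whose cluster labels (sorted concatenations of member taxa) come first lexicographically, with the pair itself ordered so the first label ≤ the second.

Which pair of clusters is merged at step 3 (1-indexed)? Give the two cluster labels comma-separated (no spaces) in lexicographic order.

step 1: merge (P,T) at d=5; branch lengths P→5/2, T→5/2; new cluster PT
  updated: d(C,PT)=32, d(L,PT)=33, d(PT,V)=17/2
step 2: merge (L,V) at d=8; branch lengths L→4, V→4; new cluster LV
  updated: d(C,LV)=71/2, d(LV,PT)=83/4
step 3: merge (LV,PT) at d=83/4; branch lengths LV→51/8, PT→63/8; new cluster LPTV
  updated: d(C,LPTV)=135/4
step 4: merge (C,LPTV) at d=135/4; branch lengths C→135/8, LPTV→13/2; new cluster CLPTV
final tree: (C:135/8,((L:4,V:4):51/8,(P:5/2,T:5/2):63/8):13/2)
total length: 405/8

LV,PT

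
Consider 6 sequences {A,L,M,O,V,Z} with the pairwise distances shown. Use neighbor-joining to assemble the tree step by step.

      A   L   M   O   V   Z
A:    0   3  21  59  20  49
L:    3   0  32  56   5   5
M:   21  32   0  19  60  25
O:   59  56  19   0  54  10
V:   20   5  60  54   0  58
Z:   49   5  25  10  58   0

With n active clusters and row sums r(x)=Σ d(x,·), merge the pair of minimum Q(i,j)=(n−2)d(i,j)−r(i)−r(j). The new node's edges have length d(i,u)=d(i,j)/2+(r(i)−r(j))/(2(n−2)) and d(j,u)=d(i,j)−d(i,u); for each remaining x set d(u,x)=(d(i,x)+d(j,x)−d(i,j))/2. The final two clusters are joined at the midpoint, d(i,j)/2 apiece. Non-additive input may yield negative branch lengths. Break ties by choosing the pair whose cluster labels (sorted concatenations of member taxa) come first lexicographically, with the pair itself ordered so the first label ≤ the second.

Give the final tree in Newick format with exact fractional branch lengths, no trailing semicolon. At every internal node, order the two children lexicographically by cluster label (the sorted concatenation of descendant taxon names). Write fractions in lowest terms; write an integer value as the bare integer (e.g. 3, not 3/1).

(((A:35/16,(M:77/12,(O:91/8,Z:-11/8):127/12):389/16):109/16,L:-135/16):215/32,V:215/32)

iteration 1: select O,Z (d=10, Q=-305); attach at lengths (91/8, -11/8); label the merged cluster OZ
  updated: d(A,OZ)=49, d(L,OZ)=51/2, d(M,OZ)=17, d(OZ,V)=51
iteration 2: select M,OZ (d=17, Q=-443/2); attach at lengths (77/12, 127/12); label the merged cluster MOZ
  updated: d(A,MOZ)=53/2, d(L,MOZ)=81/4, d(MOZ,V)=47
iteration 3: select A,MOZ (d=53/2, Q=-361/4); attach at lengths (35/16, 389/16); label the merged cluster AMOZ
  updated: d(AMOZ,L)=-13/8, d(AMOZ,V)=81/4
iteration 4: select AMOZ,L (d=-13/8, Q=-189/8); attach at lengths (109/16, -135/16); label the merged cluster ALMOZ
  updated: d(ALMOZ,V)=215/16
iteration 5: select ALMOZ,V (d=215/16); attach at lengths (215/32, 215/32); label the merged cluster ALMOVZ
final tree: (((A:35/16,(M:77/12,(O:91/8,Z:-11/8):127/12):389/16):109/16,L:-135/16):215/32,V:215/32)
total length: 1045/16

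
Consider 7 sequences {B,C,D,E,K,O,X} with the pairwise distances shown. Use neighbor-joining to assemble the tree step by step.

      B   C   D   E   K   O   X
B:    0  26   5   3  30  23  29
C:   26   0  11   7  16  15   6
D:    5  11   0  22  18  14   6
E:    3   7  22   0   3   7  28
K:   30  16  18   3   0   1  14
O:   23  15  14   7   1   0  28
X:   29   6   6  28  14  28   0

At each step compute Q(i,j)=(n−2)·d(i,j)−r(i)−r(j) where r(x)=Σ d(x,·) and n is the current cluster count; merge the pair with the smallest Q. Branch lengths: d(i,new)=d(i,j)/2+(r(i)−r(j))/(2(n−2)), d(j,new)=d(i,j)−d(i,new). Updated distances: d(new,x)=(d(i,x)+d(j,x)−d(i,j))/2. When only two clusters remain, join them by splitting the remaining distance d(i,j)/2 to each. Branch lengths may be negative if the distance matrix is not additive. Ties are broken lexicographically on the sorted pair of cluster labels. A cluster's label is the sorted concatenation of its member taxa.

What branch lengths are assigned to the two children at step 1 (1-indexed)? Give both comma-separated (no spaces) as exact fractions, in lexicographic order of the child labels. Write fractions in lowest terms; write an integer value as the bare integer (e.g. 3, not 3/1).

61/10,-31/10

1. join B+E (d=3, Q=-171) ⇒ BE; edges |B|=61/10, |E|=-31/10
  updated: d(BE,C)=15, d(BE,D)=12, d(BE,K)=15, d(BE,O)=27/2, d(BE,X)=27
2. join K+O (d=1, Q=-263/2) ⇒ KO; edges |K|=-7/16, |O|=23/16
  updated: d(BE,KO)=55/4, d(C,KO)=15, d(D,KO)=31/2, d(KO,X)=41/2
3. join BE+KO (d=55/4, Q=-365/4) ⇒ BEKO; edges |BE|=59/8, |KO|=51/8
  updated: d(BEKO,C)=65/8, d(BEKO,D)=55/8, d(BEKO,X)=135/8
4. join BEKO+D (d=55/8, Q=-42) ⇒ BDEKO; edges |BEKO|=87/16, |D|=23/16
  updated: d(BDEKO,C)=49/8, d(BDEKO,X)=8
5. join BDEKO+C (d=49/8, Q=-161/8) ⇒ BCDEKO; edges |BDEKO|=65/16, |C|=33/16
  updated: d(BCDEKO,X)=63/16
6. join BCDEKO+X (d=63/16) ⇒ BCDEKOX; edges |BCDEKO|=63/32, |X|=63/32
final tree: (((((B:61/10,E:-31/10):59/8,(K:-7/16,O:23/16):51/8):87/16,D:23/16):65/16,C:33/16):63/32,X:63/32)
total length: 555/16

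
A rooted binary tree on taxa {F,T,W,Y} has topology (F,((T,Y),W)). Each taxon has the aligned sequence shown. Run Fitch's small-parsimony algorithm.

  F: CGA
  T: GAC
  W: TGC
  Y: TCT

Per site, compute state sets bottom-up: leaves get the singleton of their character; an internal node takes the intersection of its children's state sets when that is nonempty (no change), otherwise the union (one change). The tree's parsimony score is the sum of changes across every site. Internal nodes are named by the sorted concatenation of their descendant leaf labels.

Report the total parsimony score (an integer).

TY@0: {G} ∪ {T} = {G,T} (union, +1)
TWY@0: {G,T} ∩ {T} = {T} (intersection, +0)
FTWY@0: {C} ∪ {T} = {C,T} (union, +1)
TY@1: {A} ∪ {C} = {A,C} (union, +1)
TWY@1: {A,C} ∪ {G} = {A,C,G} (union, +1)
FTWY@1: {G} ∩ {A,C,G} = {G} (intersection, +0)
TY@2: {C} ∪ {T} = {C,T} (union, +1)
TWY@2: {C,T} ∩ {C} = {C} (intersection, +0)
FTWY@2: {A} ∪ {C} = {A,C} (union, +1)
per-site changes: [2, 2, 2]; total = 6

6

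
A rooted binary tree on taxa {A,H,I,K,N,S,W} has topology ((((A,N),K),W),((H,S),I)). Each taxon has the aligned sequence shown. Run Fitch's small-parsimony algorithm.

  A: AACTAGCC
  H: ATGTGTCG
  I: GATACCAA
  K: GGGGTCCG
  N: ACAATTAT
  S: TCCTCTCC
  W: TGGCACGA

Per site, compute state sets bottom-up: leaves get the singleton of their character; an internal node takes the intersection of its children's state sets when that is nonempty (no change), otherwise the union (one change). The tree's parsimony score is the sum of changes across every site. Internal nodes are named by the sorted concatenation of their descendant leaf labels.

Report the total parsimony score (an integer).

32

site 0, node AN: A={A} ∩ N={A} → {A} (+0)
site 0, node AKN: AN={A} ∪ K={G} → {A,G} (+1)
site 0, node AKNW: AKN={A,G} ∪ W={T} → {A,G,T} (+1)
site 0, node HS: H={A} ∪ S={T} → {A,T} (+1)
site 0, node HIS: HS={A,T} ∪ I={G} → {A,G,T} (+1)
site 0, node AHIKNSW: AKNW={A,G,T} ∩ HIS={A,G,T} → {A,G,T} (+0)
site 1, node AN: A={A} ∪ N={C} → {A,C} (+1)
site 1, node AKN: AN={A,C} ∪ K={G} → {A,C,G} (+1)
site 1, node AKNW: AKN={A,C,G} ∩ W={G} → {G} (+0)
site 1, node HS: H={T} ∪ S={C} → {C,T} (+1)
site 1, node HIS: HS={C,T} ∪ I={A} → {A,C,T} (+1)
site 1, node AHIKNSW: AKNW={G} ∪ HIS={A,C,T} → {A,C,G,T} (+1)
site 2, node AN: A={C} ∪ N={A} → {A,C} (+1)
site 2, node AKN: AN={A,C} ∪ K={G} → {A,C,G} (+1)
site 2, node AKNW: AKN={A,C,G} ∩ W={G} → {G} (+0)
site 2, node HS: H={G} ∪ S={C} → {C,G} (+1)
site 2, node HIS: HS={C,G} ∪ I={T} → {C,G,T} (+1)
site 2, node AHIKNSW: AKNW={G} ∩ HIS={C,G,T} → {G} (+0)
site 3, node AN: A={T} ∪ N={A} → {A,T} (+1)
site 3, node AKN: AN={A,T} ∪ K={G} → {A,G,T} (+1)
site 3, node AKNW: AKN={A,G,T} ∪ W={C} → {A,C,G,T} (+1)
site 3, node HS: H={T} ∩ S={T} → {T} (+0)
site 3, node HIS: HS={T} ∪ I={A} → {A,T} (+1)
site 3, node AHIKNSW: AKNW={A,C,G,T} ∩ HIS={A,T} → {A,T} (+0)
site 4, node AN: A={A} ∪ N={T} → {A,T} (+1)
site 4, node AKN: AN={A,T} ∩ K={T} → {T} (+0)
site 4, node AKNW: AKN={T} ∪ W={A} → {A,T} (+1)
site 4, node HS: H={G} ∪ S={C} → {C,G} (+1)
site 4, node HIS: HS={C,G} ∩ I={C} → {C} (+0)
site 4, node AHIKNSW: AKNW={A,T} ∪ HIS={C} → {A,C,T} (+1)
site 5, node AN: A={G} ∪ N={T} → {G,T} (+1)
site 5, node AKN: AN={G,T} ∪ K={C} → {C,G,T} (+1)
site 5, node AKNW: AKN={C,G,T} ∩ W={C} → {C} (+0)
site 5, node HS: H={T} ∩ S={T} → {T} (+0)
site 5, node HIS: HS={T} ∪ I={C} → {C,T} (+1)
site 5, node AHIKNSW: AKNW={C} ∩ HIS={C,T} → {C} (+0)
site 6, node AN: A={C} ∪ N={A} → {A,C} (+1)
site 6, node AKN: AN={A,C} ∩ K={C} → {C} (+0)
site 6, node AKNW: AKN={C} ∪ W={G} → {C,G} (+1)
site 6, node HS: H={C} ∩ S={C} → {C} (+0)
site 6, node HIS: HS={C} ∪ I={A} → {A,C} (+1)
site 6, node AHIKNSW: AKNW={C,G} ∩ HIS={A,C} → {C} (+0)
site 7, node AN: A={C} ∪ N={T} → {C,T} (+1)
site 7, node AKN: AN={C,T} ∪ K={G} → {C,G,T} (+1)
site 7, node AKNW: AKN={C,G,T} ∪ W={A} → {A,C,G,T} (+1)
site 7, node HS: H={G} ∪ S={C} → {C,G} (+1)
site 7, node HIS: HS={C,G} ∪ I={A} → {A,C,G} (+1)
site 7, node AHIKNSW: AKNW={A,C,G,T} ∩ HIS={A,C,G} → {A,C,G} (+0)
per-site changes: [4, 5, 4, 4, 4, 3, 3, 5]; total = 32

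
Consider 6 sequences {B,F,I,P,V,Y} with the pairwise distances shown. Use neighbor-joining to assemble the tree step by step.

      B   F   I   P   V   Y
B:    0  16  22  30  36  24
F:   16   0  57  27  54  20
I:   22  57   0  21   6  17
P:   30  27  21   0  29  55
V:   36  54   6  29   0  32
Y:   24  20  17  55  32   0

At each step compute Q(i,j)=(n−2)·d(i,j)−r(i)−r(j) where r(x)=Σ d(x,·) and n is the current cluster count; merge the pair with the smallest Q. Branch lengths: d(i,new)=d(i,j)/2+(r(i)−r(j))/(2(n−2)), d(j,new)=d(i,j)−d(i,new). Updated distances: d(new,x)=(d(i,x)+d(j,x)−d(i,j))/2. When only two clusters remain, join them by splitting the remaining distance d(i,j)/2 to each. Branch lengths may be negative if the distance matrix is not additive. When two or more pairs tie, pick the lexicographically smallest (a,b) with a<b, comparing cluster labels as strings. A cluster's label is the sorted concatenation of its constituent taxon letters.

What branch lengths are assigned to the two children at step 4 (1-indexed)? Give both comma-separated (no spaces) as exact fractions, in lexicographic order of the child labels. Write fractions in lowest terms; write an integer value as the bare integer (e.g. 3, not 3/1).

step 1: merge (I,V) at d=6, Q=-256; branch lengths I→-5/4, V→29/4; new cluster IV
  updated: d(B,IV)=26, d(F,IV)=105/2, d(IV,P)=22, d(IV,Y)=43/2
step 2: merge (IV,P) at d=22, Q=-190; branch lengths IV→9, P→13; new cluster IPV
  updated: d(B,IPV)=17, d(F,IPV)=115/4, d(IPV,Y)=109/4
step 3: merge (B,IPV) at d=17, Q=-96; branch lengths B→9/2, IPV→25/2; new cluster BIPV
  updated: d(BIPV,F)=111/8, d(BIPV,Y)=137/8
step 4: merge (BIPV,F) at d=111/8, Q=-51; branch lengths BIPV→11/2, F→67/8; new cluster BFIPV
  updated: d(BFIPV,Y)=93/8
step 5: merge (BFIPV,Y) at d=93/8; branch lengths BFIPV→93/16, Y→93/16; new cluster BFIPVY
final tree: (((B:9/2,((I:-5/4,V:29/4):9,P:13):25/2):11/2,F:67/8):93/16,Y:93/16)
total length: 141/2

11/2,67/8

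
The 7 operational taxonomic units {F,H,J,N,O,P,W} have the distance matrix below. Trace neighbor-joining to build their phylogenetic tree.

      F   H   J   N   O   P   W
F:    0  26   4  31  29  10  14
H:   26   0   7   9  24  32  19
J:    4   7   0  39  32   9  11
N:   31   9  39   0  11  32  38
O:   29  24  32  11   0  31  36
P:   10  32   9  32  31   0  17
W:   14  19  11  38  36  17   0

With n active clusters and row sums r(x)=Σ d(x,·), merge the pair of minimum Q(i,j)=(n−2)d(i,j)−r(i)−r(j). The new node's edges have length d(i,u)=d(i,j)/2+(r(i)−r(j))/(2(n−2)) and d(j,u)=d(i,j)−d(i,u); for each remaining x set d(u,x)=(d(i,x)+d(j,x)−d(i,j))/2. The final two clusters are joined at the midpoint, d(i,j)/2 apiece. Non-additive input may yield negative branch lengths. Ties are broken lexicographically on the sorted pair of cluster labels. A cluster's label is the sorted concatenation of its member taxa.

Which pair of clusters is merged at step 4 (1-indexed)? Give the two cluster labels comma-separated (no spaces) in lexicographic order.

F,P

step 1: merge (N,O) at d=11, Q=-268; branch lengths N→26/5, O→29/5; new cluster NO
  updated: d(F,NO)=49/2, d(H,NO)=11, d(J,NO)=30, d(NO,P)=26, d(NO,W)=63/2
step 2: merge (H,NO) at d=11, Q=-174; branch lengths H→2, NO→9; new cluster HNO
  updated: d(F,HNO)=79/4, d(HNO,J)=13, d(HNO,P)=47/2, d(HNO,W)=79/4
step 3: merge (HNO,W) at d=79/4, Q=-157/2; branch lengths HNO→49/4, W→15/2; new cluster HNOW
  updated: d(F,HNOW)=7, d(HNOW,J)=17/8, d(HNOW,P)=83/8
step 4: merge (F,P) at d=10, Q=-243/8; branch lengths F→93/32, P→227/32; new cluster FP
  updated: d(FP,HNOW)=59/16, d(FP,J)=3/2
step 5: merge (FP,HNOW) at d=59/16, Q=-117/16; branch lengths FP→49/32, HNOW→69/32; new cluster FHNOPW
  updated: d(FHNOPW,J)=-1/32
step 6: merge (FHNOPW,J) at d=-1/32; branch lengths FHNOPW→-1/64, J→-1/64; new cluster FHJNOPW
final tree: (((F:93/32,P:227/32):49/32,((H:2,(N:26/5,O:29/5):9):49/4,W:15/2):69/32):-1/64,J:-1/64)
total length: 1773/32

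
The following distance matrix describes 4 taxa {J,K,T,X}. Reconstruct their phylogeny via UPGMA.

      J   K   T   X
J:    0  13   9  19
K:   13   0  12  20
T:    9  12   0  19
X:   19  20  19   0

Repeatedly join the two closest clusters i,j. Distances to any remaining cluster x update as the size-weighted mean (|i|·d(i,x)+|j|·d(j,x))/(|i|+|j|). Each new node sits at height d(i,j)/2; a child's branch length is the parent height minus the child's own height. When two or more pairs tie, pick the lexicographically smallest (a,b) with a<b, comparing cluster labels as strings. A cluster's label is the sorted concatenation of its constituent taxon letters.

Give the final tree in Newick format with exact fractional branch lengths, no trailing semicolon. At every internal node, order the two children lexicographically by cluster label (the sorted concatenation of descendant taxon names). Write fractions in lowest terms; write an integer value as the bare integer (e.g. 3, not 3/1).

(((J:9/2,T:9/2):7/4,K:25/4):41/12,X:29/3)

1. join J+T (d=9) ⇒ JT; edges |J|=9/2, |T|=9/2
  updated: d(JT,K)=25/2, d(JT,X)=19
2. join JT+K (d=25/2) ⇒ JKT; edges |JT|=7/4, |K|=25/4
  updated: d(JKT,X)=58/3
3. join JKT+X (d=58/3) ⇒ JKTX; edges |JKT|=41/12, |X|=29/3
final tree: (((J:9/2,T:9/2):7/4,K:25/4):41/12,X:29/3)
total length: 361/12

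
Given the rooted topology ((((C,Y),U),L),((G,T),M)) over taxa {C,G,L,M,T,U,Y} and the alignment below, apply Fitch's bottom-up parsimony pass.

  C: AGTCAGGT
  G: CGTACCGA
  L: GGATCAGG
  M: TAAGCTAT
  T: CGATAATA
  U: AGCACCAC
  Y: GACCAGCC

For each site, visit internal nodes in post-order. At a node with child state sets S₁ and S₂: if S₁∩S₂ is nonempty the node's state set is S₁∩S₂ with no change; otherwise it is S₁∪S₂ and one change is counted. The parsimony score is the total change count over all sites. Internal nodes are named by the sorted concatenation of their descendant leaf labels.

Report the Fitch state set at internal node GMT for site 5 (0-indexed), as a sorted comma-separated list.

CY@0: {A} ∪ {G} = {A,G} (union, +1)
CUY@0: {A,G} ∩ {A} = {A} (intersection, +0)
CLUY@0: {A} ∪ {G} = {A,G} (union, +1)
GT@0: {C} ∩ {C} = {C} (intersection, +0)
GMT@0: {C} ∪ {T} = {C,T} (union, +1)
CGLMTUY@0: {A,G} ∪ {C,T} = {A,C,G,T} (union, +1)
CY@1: {G} ∪ {A} = {A,G} (union, +1)
CUY@1: {A,G} ∩ {G} = {G} (intersection, +0)
CLUY@1: {G} ∩ {G} = {G} (intersection, +0)
GT@1: {G} ∩ {G} = {G} (intersection, +0)
GMT@1: {G} ∪ {A} = {A,G} (union, +1)
CGLMTUY@1: {G} ∩ {A,G} = {G} (intersection, +0)
CY@2: {T} ∪ {C} = {C,T} (union, +1)
CUY@2: {C,T} ∩ {C} = {C} (intersection, +0)
CLUY@2: {C} ∪ {A} = {A,C} (union, +1)
GT@2: {T} ∪ {A} = {A,T} (union, +1)
GMT@2: {A,T} ∩ {A} = {A} (intersection, +0)
CGLMTUY@2: {A,C} ∩ {A} = {A} (intersection, +0)
CY@3: {C} ∩ {C} = {C} (intersection, +0)
CUY@3: {C} ∪ {A} = {A,C} (union, +1)
CLUY@3: {A,C} ∪ {T} = {A,C,T} (union, +1)
GT@3: {A} ∪ {T} = {A,T} (union, +1)
GMT@3: {A,T} ∪ {G} = {A,G,T} (union, +1)
CGLMTUY@3: {A,C,T} ∩ {A,G,T} = {A,T} (intersection, +0)
CY@4: {A} ∩ {A} = {A} (intersection, +0)
CUY@4: {A} ∪ {C} = {A,C} (union, +1)
CLUY@4: {A,C} ∩ {C} = {C} (intersection, +0)
GT@4: {C} ∪ {A} = {A,C} (union, +1)
GMT@4: {A,C} ∩ {C} = {C} (intersection, +0)
CGLMTUY@4: {C} ∩ {C} = {C} (intersection, +0)
CY@5: {G} ∩ {G} = {G} (intersection, +0)
CUY@5: {G} ∪ {C} = {C,G} (union, +1)
CLUY@5: {C,G} ∪ {A} = {A,C,G} (union, +1)
GT@5: {C} ∪ {A} = {A,C} (union, +1)
GMT@5: {A,C} ∪ {T} = {A,C,T} (union, +1)
CGLMTUY@5: {A,C,G} ∩ {A,C,T} = {A,C} (intersection, +0)
CY@6: {G} ∪ {C} = {C,G} (union, +1)
CUY@6: {C,G} ∪ {A} = {A,C,G} (union, +1)
CLUY@6: {A,C,G} ∩ {G} = {G} (intersection, +0)
GT@6: {G} ∪ {T} = {G,T} (union, +1)
GMT@6: {G,T} ∪ {A} = {A,G,T} (union, +1)
CGLMTUY@6: {G} ∩ {A,G,T} = {G} (intersection, +0)
CY@7: {T} ∪ {C} = {C,T} (union, +1)
CUY@7: {C,T} ∩ {C} = {C} (intersection, +0)
CLUY@7: {C} ∪ {G} = {C,G} (union, +1)
GT@7: {A} ∩ {A} = {A} (intersection, +0)
GMT@7: {A} ∪ {T} = {A,T} (union, +1)
CGLMTUY@7: {C,G} ∪ {A,T} = {A,C,G,T} (union, +1)
per-site changes: [4, 2, 3, 4, 2, 4, 4, 4]; total = 27

A,C,T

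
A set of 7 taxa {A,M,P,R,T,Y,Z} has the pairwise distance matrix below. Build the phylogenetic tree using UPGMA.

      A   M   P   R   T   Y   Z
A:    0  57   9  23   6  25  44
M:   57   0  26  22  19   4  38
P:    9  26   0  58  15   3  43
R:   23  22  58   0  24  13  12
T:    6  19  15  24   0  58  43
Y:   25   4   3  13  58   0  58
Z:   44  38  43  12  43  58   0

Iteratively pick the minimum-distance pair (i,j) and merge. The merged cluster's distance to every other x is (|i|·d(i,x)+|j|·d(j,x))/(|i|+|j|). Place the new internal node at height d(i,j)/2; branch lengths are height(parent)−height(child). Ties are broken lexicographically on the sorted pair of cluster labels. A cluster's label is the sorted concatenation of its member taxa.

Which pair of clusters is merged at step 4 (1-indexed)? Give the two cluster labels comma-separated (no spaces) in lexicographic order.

1. join P+Y (d=3) ⇒ PY; edges |P|=3/2, |Y|=3/2
  updated: d(A,PY)=17, d(M,PY)=15, d(PY,R)=71/2, d(PY,T)=73/2, d(PY,Z)=101/2
2. join A+T (d=6) ⇒ AT; edges |A|=3, |T|=3
  updated: d(AT,M)=38, d(AT,PY)=107/4, d(AT,R)=47/2, d(AT,Z)=87/2
3. join R+Z (d=12) ⇒ RZ; edges |R|=6, |Z|=6
  updated: d(AT,RZ)=67/2, d(M,RZ)=30, d(PY,RZ)=43
4. join M+PY (d=15) ⇒ MPY; edges |M|=15/2, |PY|=6
  updated: d(AT,MPY)=61/2, d(MPY,RZ)=116/3
5. join AT+MPY (d=61/2) ⇒ AMPTY; edges |AT|=49/4, |MPY|=31/4
  updated: d(AMPTY,RZ)=183/5
6. join AMPTY+RZ (d=183/5) ⇒ AMPRTYZ; edges |AMPTY|=61/20, |RZ|=123/10
final tree: (((A:3,T:3):49/4,(M:15/2,(P:3/2,Y:3/2):6):31/4):61/20,(R:6,Z:6):123/10)
total length: 1397/20

M,PY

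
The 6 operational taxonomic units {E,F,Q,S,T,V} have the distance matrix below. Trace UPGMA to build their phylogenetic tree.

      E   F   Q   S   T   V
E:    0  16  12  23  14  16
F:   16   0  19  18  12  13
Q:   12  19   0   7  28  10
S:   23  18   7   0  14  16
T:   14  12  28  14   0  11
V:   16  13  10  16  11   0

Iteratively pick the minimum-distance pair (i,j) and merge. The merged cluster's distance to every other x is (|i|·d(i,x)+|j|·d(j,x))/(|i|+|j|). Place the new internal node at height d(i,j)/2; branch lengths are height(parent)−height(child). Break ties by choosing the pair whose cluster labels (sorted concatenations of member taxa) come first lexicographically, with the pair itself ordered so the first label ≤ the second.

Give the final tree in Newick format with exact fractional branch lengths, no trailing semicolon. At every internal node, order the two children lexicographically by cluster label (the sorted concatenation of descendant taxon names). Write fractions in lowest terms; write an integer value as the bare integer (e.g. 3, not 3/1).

((E:23/3,(F:25/4,(T:11/2,V:11/2):3/4):17/12):13/12,(Q:7/2,S:7/2):21/4)

iteration 1: select Q,S (d=7); attach at lengths (7/2, 7/2); label the merged cluster QS
  updated: d(E,QS)=35/2, d(F,QS)=37/2, d(QS,T)=21, d(QS,V)=13
iteration 2: select T,V (d=11); attach at lengths (11/2, 11/2); label the merged cluster TV
  updated: d(E,TV)=15, d(F,TV)=25/2, d(QS,TV)=17
iteration 3: select F,TV (d=25/2); attach at lengths (25/4, 3/4); label the merged cluster FTV
  updated: d(E,FTV)=46/3, d(FTV,QS)=35/2
iteration 4: select E,FTV (d=46/3); attach at lengths (23/3, 17/12); label the merged cluster EFTV
  updated: d(EFTV,QS)=35/2
iteration 5: select EFTV,QS (d=35/2); attach at lengths (13/12, 21/4); label the merged cluster EFQSTV
final tree: ((E:23/3,(F:25/4,(T:11/2,V:11/2):3/4):17/12):13/12,(Q:7/2,S:7/2):21/4)
total length: 485/12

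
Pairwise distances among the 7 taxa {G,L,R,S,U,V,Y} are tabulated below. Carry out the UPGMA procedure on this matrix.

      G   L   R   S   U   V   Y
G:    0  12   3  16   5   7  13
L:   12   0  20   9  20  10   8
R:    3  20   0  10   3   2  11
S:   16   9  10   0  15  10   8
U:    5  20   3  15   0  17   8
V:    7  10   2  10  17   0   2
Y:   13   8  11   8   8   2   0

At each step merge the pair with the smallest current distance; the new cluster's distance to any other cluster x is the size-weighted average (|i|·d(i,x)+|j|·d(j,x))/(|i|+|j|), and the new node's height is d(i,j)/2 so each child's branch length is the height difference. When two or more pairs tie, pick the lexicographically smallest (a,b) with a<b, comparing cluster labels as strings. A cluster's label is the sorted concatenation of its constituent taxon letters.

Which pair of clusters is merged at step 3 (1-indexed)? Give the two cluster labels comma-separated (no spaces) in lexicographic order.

1. join R+V (d=2) ⇒ RV; edges |R|=1, |V|=1
  updated: d(G,RV)=5, d(L,RV)=15, d(RV,S)=10, d(RV,U)=10, d(RV,Y)=13/2
2. join G+RV (d=5) ⇒ GRV; edges |G|=5/2, |RV|=3/2
  updated: d(GRV,L)=14, d(GRV,S)=12, d(GRV,U)=25/3, d(GRV,Y)=26/3
3. join L+Y (d=8) ⇒ LY; edges |L|=4, |Y|=4
  updated: d(GRV,LY)=34/3, d(LY,S)=17/2, d(LY,U)=14
4. join GRV+U (d=25/3) ⇒ GRUV; edges |GRV|=5/3, |U|=25/6
  updated: d(GRUV,LY)=12, d(GRUV,S)=51/4
5. join LY+S (d=17/2) ⇒ LSY; edges |LY|=1/4, |S|=17/4
  updated: d(GRUV,LSY)=49/4
6. join GRUV+LSY (d=49/4) ⇒ GLRSUVY; edges |GRUV|=47/24, |LSY|=15/8
final tree: (((G:5/2,(R:1,V:1):3/2):5/3,U:25/6):47/24,((L:4,Y:4):1/4,S:17/4):15/8)
total length: 169/6

L,Y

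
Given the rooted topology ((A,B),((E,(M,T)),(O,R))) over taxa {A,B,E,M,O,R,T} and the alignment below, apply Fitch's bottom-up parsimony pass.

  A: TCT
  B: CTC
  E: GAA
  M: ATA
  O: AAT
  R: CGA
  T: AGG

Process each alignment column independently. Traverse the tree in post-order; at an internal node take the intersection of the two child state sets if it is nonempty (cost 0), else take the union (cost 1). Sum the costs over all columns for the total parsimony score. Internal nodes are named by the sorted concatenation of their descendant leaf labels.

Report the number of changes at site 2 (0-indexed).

4

site 0, node AB: A={T} ∪ B={C} → {C,T} (+1)
site 0, node MT: M={A} ∩ T={A} → {A} (+0)
site 0, node EMT: E={G} ∪ MT={A} → {A,G} (+1)
site 0, node OR: O={A} ∪ R={C} → {A,C} (+1)
site 0, node EMORT: EMT={A,G} ∩ OR={A,C} → {A} (+0)
site 0, node ABEMORT: AB={C,T} ∪ EMORT={A} → {A,C,T} (+1)
site 1, node AB: A={C} ∪ B={T} → {C,T} (+1)
site 1, node MT: M={T} ∪ T={G} → {G,T} (+1)
site 1, node EMT: E={A} ∪ MT={G,T} → {A,G,T} (+1)
site 1, node OR: O={A} ∪ R={G} → {A,G} (+1)
site 1, node EMORT: EMT={A,G,T} ∩ OR={A,G} → {A,G} (+0)
site 1, node ABEMORT: AB={C,T} ∪ EMORT={A,G} → {A,C,G,T} (+1)
site 2, node AB: A={T} ∪ B={C} → {C,T} (+1)
site 2, node MT: M={A} ∪ T={G} → {A,G} (+1)
site 2, node EMT: E={A} ∩ MT={A,G} → {A} (+0)
site 2, node OR: O={T} ∪ R={A} → {A,T} (+1)
site 2, node EMORT: EMT={A} ∩ OR={A,T} → {A} (+0)
site 2, node ABEMORT: AB={C,T} ∪ EMORT={A} → {A,C,T} (+1)
per-site changes: [4, 5, 4]; total = 13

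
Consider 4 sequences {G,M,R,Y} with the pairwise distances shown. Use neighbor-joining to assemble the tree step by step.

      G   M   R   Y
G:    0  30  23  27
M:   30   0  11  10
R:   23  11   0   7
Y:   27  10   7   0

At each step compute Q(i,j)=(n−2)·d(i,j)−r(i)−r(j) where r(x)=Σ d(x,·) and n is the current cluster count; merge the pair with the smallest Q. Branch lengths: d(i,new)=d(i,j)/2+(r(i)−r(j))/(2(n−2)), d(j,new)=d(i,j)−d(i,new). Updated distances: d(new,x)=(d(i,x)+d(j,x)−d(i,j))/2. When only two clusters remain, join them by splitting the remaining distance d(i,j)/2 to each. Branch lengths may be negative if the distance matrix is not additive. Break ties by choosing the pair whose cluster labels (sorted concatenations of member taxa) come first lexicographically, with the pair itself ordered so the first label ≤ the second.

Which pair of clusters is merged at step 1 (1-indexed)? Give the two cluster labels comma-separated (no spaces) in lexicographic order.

G,R

step 1: merge (G,R) at d=23, Q=-75; branch lengths G→85/4, R→7/4; new cluster GR
  updated: d(GR,M)=9, d(GR,Y)=11/2
step 2: merge (GR,M) at d=9, Q=-49/2; branch lengths GR→9/4, M→27/4; new cluster GMR
  updated: d(GMR,Y)=13/4
step 3: merge (GMR,Y) at d=13/4; branch lengths GMR→13/8, Y→13/8; new cluster GMRY
final tree: (((G:85/4,R:7/4):9/4,M:27/4):13/8,Y:13/8)
total length: 141/4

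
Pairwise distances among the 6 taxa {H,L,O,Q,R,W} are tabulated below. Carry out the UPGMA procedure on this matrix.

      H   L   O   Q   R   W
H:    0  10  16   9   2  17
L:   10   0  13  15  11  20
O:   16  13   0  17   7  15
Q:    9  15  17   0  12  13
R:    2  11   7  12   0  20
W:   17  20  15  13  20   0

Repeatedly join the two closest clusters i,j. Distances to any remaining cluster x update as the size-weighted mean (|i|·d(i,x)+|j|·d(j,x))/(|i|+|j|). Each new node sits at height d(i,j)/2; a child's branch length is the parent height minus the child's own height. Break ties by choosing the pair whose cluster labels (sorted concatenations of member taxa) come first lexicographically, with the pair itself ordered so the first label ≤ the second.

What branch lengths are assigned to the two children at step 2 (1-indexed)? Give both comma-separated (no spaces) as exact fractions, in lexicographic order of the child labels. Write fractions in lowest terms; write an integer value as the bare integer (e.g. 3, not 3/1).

1. join H+R (d=2) ⇒ HR; edges |H|=1, |R|=1
  updated: d(HR,L)=21/2, d(HR,O)=23/2, d(HR,Q)=21/2, d(HR,W)=37/2
2. join HR+L (d=21/2) ⇒ HLR; edges |HR|=17/4, |L|=21/4
  updated: d(HLR,O)=12, d(HLR,Q)=12, d(HLR,W)=19
3. join HLR+O (d=12) ⇒ HLOR; edges |HLR|=3/4, |O|=6
  updated: d(HLOR,Q)=53/4, d(HLOR,W)=18
4. join Q+W (d=13) ⇒ QW; edges |Q|=13/2, |W|=13/2
  updated: d(HLOR,QW)=125/8
5. join HLOR+QW (d=125/8) ⇒ HLOQRW; edges |HLOR|=29/16, |QW|=21/16
final tree: ((((H:1,R:1):17/4,L:21/4):3/4,O:6):29/16,(Q:13/2,W:13/2):21/16)
total length: 275/8

17/4,21/4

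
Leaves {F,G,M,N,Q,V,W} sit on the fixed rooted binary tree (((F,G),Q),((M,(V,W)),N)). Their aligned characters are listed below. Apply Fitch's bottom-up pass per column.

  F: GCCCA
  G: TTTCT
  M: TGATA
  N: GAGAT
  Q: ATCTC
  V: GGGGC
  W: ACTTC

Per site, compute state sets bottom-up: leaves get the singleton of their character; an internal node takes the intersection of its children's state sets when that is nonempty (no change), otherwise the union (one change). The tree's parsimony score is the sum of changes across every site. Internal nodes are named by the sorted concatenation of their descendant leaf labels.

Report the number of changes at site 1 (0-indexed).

4

site 0, node FG: F={G} ∪ G={T} → {G,T} (+1)
site 0, node FGQ: FG={G,T} ∪ Q={A} → {A,G,T} (+1)
site 0, node VW: V={G} ∪ W={A} → {A,G} (+1)
site 0, node MVW: M={T} ∪ VW={A,G} → {A,G,T} (+1)
site 0, node MNVW: MVW={A,G,T} ∩ N={G} → {G} (+0)
site 0, node FGMNQVW: FGQ={A,G,T} ∩ MNVW={G} → {G} (+0)
site 1, node FG: F={C} ∪ G={T} → {C,T} (+1)
site 1, node FGQ: FG={C,T} ∩ Q={T} → {T} (+0)
site 1, node VW: V={G} ∪ W={C} → {C,G} (+1)
site 1, node MVW: M={G} ∩ VW={C,G} → {G} (+0)
site 1, node MNVW: MVW={G} ∪ N={A} → {A,G} (+1)
site 1, node FGMNQVW: FGQ={T} ∪ MNVW={A,G} → {A,G,T} (+1)
site 2, node FG: F={C} ∪ G={T} → {C,T} (+1)
site 2, node FGQ: FG={C,T} ∩ Q={C} → {C} (+0)
site 2, node VW: V={G} ∪ W={T} → {G,T} (+1)
site 2, node MVW: M={A} ∪ VW={G,T} → {A,G,T} (+1)
site 2, node MNVW: MVW={A,G,T} ∩ N={G} → {G} (+0)
site 2, node FGMNQVW: FGQ={C} ∪ MNVW={G} → {C,G} (+1)
site 3, node FG: F={C} ∩ G={C} → {C} (+0)
site 3, node FGQ: FG={C} ∪ Q={T} → {C,T} (+1)
site 3, node VW: V={G} ∪ W={T} → {G,T} (+1)
site 3, node MVW: M={T} ∩ VW={G,T} → {T} (+0)
site 3, node MNVW: MVW={T} ∪ N={A} → {A,T} (+1)
site 3, node FGMNQVW: FGQ={C,T} ∩ MNVW={A,T} → {T} (+0)
site 4, node FG: F={A} ∪ G={T} → {A,T} (+1)
site 4, node FGQ: FG={A,T} ∪ Q={C} → {A,C,T} (+1)
site 4, node VW: V={C} ∩ W={C} → {C} (+0)
site 4, node MVW: M={A} ∪ VW={C} → {A,C} (+1)
site 4, node MNVW: MVW={A,C} ∪ N={T} → {A,C,T} (+1)
site 4, node FGMNQVW: FGQ={A,C,T} ∩ MNVW={A,C,T} → {A,C,T} (+0)
per-site changes: [4, 4, 4, 3, 4]; total = 19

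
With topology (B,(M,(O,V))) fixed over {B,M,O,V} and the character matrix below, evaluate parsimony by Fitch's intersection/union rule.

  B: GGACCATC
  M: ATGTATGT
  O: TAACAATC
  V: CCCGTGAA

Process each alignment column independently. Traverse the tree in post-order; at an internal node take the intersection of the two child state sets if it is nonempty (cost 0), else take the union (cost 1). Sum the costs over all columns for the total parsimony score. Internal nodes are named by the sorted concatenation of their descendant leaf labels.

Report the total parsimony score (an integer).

18

site 0, node OV: O={T} ∪ V={C} → {C,T} (+1)
site 0, node MOV: M={A} ∪ OV={C,T} → {A,C,T} (+1)
site 0, node BMOV: B={G} ∪ MOV={A,C,T} → {A,C,G,T} (+1)
site 1, node OV: O={A} ∪ V={C} → {A,C} (+1)
site 1, node MOV: M={T} ∪ OV={A,C} → {A,C,T} (+1)
site 1, node BMOV: B={G} ∪ MOV={A,C,T} → {A,C,G,T} (+1)
site 2, node OV: O={A} ∪ V={C} → {A,C} (+1)
site 2, node MOV: M={G} ∪ OV={A,C} → {A,C,G} (+1)
site 2, node BMOV: B={A} ∩ MOV={A,C,G} → {A} (+0)
site 3, node OV: O={C} ∪ V={G} → {C,G} (+1)
site 3, node MOV: M={T} ∪ OV={C,G} → {C,G,T} (+1)
site 3, node BMOV: B={C} ∩ MOV={C,G,T} → {C} (+0)
site 4, node OV: O={A} ∪ V={T} → {A,T} (+1)
site 4, node MOV: M={A} ∩ OV={A,T} → {A} (+0)
site 4, node BMOV: B={C} ∪ MOV={A} → {A,C} (+1)
site 5, node OV: O={A} ∪ V={G} → {A,G} (+1)
site 5, node MOV: M={T} ∪ OV={A,G} → {A,G,T} (+1)
site 5, node BMOV: B={A} ∩ MOV={A,G,T} → {A} (+0)
site 6, node OV: O={T} ∪ V={A} → {A,T} (+1)
site 6, node MOV: M={G} ∪ OV={A,T} → {A,G,T} (+1)
site 6, node BMOV: B={T} ∩ MOV={A,G,T} → {T} (+0)
site 7, node OV: O={C} ∪ V={A} → {A,C} (+1)
site 7, node MOV: M={T} ∪ OV={A,C} → {A,C,T} (+1)
site 7, node BMOV: B={C} ∩ MOV={A,C,T} → {C} (+0)
per-site changes: [3, 3, 2, 2, 2, 2, 2, 2]; total = 18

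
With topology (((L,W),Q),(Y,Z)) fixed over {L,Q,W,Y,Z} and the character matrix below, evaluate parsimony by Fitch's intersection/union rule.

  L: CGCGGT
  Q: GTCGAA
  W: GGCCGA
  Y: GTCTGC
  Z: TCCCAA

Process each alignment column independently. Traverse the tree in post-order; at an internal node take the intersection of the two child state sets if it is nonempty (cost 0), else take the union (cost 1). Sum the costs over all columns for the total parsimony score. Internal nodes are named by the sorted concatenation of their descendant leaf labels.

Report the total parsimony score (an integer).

LW@0: {C} ∪ {G} = {C,G} (union, +1)
LQW@0: {C,G} ∩ {G} = {G} (intersection, +0)
YZ@0: {G} ∪ {T} = {G,T} (union, +1)
LQWYZ@0: {G} ∩ {G,T} = {G} (intersection, +0)
LW@1: {G} ∩ {G} = {G} (intersection, +0)
LQW@1: {G} ∪ {T} = {G,T} (union, +1)
YZ@1: {T} ∪ {C} = {C,T} (union, +1)
LQWYZ@1: {G,T} ∩ {C,T} = {T} (intersection, +0)
LW@2: {C} ∩ {C} = {C} (intersection, +0)
LQW@2: {C} ∩ {C} = {C} (intersection, +0)
YZ@2: {C} ∩ {C} = {C} (intersection, +0)
LQWYZ@2: {C} ∩ {C} = {C} (intersection, +0)
LW@3: {G} ∪ {C} = {C,G} (union, +1)
LQW@3: {C,G} ∩ {G} = {G} (intersection, +0)
YZ@3: {T} ∪ {C} = {C,T} (union, +1)
LQWYZ@3: {G} ∪ {C,T} = {C,G,T} (union, +1)
LW@4: {G} ∩ {G} = {G} (intersection, +0)
LQW@4: {G} ∪ {A} = {A,G} (union, +1)
YZ@4: {G} ∪ {A} = {A,G} (union, +1)
LQWYZ@4: {A,G} ∩ {A,G} = {A,G} (intersection, +0)
LW@5: {T} ∪ {A} = {A,T} (union, +1)
LQW@5: {A,T} ∩ {A} = {A} (intersection, +0)
YZ@5: {C} ∪ {A} = {A,C} (union, +1)
LQWYZ@5: {A} ∩ {A,C} = {A} (intersection, +0)
per-site changes: [2, 2, 0, 3, 2, 2]; total = 11

11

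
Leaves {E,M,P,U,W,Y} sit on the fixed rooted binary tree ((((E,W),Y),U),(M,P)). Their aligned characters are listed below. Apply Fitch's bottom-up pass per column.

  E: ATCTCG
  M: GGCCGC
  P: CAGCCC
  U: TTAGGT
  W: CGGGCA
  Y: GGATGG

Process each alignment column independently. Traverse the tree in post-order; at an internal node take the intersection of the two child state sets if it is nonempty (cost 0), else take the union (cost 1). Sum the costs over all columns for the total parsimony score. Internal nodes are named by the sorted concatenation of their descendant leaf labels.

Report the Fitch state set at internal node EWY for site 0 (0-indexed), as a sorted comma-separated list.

[col 0] EW: children E:{A}, W:{C} ∪→ {A,C}; cost 1
[col 0] EWY: children EW:{A,C}, Y:{G} ∪→ {A,C,G}; cost 1
[col 0] EUWY: children EWY:{A,C,G}, U:{T} ∪→ {A,C,G,T}; cost 1
[col 0] MP: children M:{G}, P:{C} ∪→ {C,G}; cost 1
[col 0] EMPUWY: children EUWY:{A,C,G,T}, MP:{C,G} ∩→ {C,G}; cost 0
[col 1] EW: children E:{T}, W:{G} ∪→ {G,T}; cost 1
[col 1] EWY: children EW:{G,T}, Y:{G} ∩→ {G}; cost 0
[col 1] EUWY: children EWY:{G}, U:{T} ∪→ {G,T}; cost 1
[col 1] MP: children M:{G}, P:{A} ∪→ {A,G}; cost 1
[col 1] EMPUWY: children EUWY:{G,T}, MP:{A,G} ∩→ {G}; cost 0
[col 2] EW: children E:{C}, W:{G} ∪→ {C,G}; cost 1
[col 2] EWY: children EW:{C,G}, Y:{A} ∪→ {A,C,G}; cost 1
[col 2] EUWY: children EWY:{A,C,G}, U:{A} ∩→ {A}; cost 0
[col 2] MP: children M:{C}, P:{G} ∪→ {C,G}; cost 1
[col 2] EMPUWY: children EUWY:{A}, MP:{C,G} ∪→ {A,C,G}; cost 1
[col 3] EW: children E:{T}, W:{G} ∪→ {G,T}; cost 1
[col 3] EWY: children EW:{G,T}, Y:{T} ∩→ {T}; cost 0
[col 3] EUWY: children EWY:{T}, U:{G} ∪→ {G,T}; cost 1
[col 3] MP: children M:{C}, P:{C} ∩→ {C}; cost 0
[col 3] EMPUWY: children EUWY:{G,T}, MP:{C} ∪→ {C,G,T}; cost 1
[col 4] EW: children E:{C}, W:{C} ∩→ {C}; cost 0
[col 4] EWY: children EW:{C}, Y:{G} ∪→ {C,G}; cost 1
[col 4] EUWY: children EWY:{C,G}, U:{G} ∩→ {G}; cost 0
[col 4] MP: children M:{G}, P:{C} ∪→ {C,G}; cost 1
[col 4] EMPUWY: children EUWY:{G}, MP:{C,G} ∩→ {G}; cost 0
[col 5] EW: children E:{G}, W:{A} ∪→ {A,G}; cost 1
[col 5] EWY: children EW:{A,G}, Y:{G} ∩→ {G}; cost 0
[col 5] EUWY: children EWY:{G}, U:{T} ∪→ {G,T}; cost 1
[col 5] MP: children M:{C}, P:{C} ∩→ {C}; cost 0
[col 5] EMPUWY: children EUWY:{G,T}, MP:{C} ∪→ {C,G,T}; cost 1
per-site changes: [4, 3, 4, 3, 2, 3]; total = 19

A,C,G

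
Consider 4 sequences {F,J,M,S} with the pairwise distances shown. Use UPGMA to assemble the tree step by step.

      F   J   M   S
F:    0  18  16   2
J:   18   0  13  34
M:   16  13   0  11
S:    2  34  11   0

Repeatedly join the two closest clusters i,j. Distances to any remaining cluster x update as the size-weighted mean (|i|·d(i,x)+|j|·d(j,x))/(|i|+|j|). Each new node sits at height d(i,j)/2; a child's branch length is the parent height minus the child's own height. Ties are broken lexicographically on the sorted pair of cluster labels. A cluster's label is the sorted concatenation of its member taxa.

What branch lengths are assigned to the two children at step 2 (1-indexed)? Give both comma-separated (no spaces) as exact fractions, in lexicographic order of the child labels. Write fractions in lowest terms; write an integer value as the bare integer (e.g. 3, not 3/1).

13/2,13/2

1. join F+S (d=2) ⇒ FS; edges |F|=1, |S|=1
  updated: d(FS,J)=26, d(FS,M)=27/2
2. join J+M (d=13) ⇒ JM; edges |J|=13/2, |M|=13/2
  updated: d(FS,JM)=79/4
3. join FS+JM (d=79/4) ⇒ FJMS; edges |FS|=71/8, |JM|=27/8
final tree: ((F:1,S:1):71/8,(J:13/2,M:13/2):27/8)
total length: 109/4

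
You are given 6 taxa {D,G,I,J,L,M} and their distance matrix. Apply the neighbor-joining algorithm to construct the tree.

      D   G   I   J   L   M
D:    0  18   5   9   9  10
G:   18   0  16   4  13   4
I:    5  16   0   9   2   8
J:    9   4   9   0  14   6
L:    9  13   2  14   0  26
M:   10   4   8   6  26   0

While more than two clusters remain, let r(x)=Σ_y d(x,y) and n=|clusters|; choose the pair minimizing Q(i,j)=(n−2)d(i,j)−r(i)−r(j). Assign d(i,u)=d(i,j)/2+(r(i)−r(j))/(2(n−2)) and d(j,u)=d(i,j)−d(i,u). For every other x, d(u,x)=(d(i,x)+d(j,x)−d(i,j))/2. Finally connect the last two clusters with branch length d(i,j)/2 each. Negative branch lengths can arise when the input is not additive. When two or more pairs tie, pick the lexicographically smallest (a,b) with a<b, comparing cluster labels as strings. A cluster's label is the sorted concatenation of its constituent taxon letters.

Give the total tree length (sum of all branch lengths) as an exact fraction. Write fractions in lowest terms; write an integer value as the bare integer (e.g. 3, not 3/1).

iteration 1: select I,L (d=2, Q=-96); attach at lengths (-2, 4); label the merged cluster IL
  updated: d(D,IL)=6, d(G,IL)=27/2, d(IL,J)=21/2, d(IL,M)=16
iteration 2: select D,IL (d=6, Q=-71); attach at lengths (5/2, 7/2); label the merged cluster DIL
  updated: d(DIL,G)=51/4, d(DIL,J)=27/4, d(DIL,M)=10
iteration 3: select DIL,J (d=27/4, Q=-131/4); attach at lengths (105/16, 3/16); label the merged cluster DIJL
  updated: d(DIJL,G)=5, d(DIJL,M)=37/8
iteration 4: select DIJL,G (d=5, Q=-109/8); attach at lengths (45/16, 35/16); label the merged cluster DGIJL
  updated: d(DGIJL,M)=29/16
iteration 5: select DGIJL,M (d=29/16); attach at lengths (29/32, 29/32); label the merged cluster DGIJLM
final tree: ((((D:5/2,(I:-2,L:4):7/2):105/16,J:3/16):45/16,G:35/16):29/32,M:29/32)
total length: 345/16

345/16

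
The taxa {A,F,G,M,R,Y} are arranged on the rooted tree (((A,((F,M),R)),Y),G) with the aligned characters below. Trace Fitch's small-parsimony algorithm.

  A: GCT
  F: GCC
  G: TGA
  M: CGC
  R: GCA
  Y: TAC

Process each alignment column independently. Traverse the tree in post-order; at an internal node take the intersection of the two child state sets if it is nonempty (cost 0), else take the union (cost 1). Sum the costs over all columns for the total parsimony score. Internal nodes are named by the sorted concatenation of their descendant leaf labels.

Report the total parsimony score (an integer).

8

site 0, node FM: F={G} ∪ M={C} → {C,G} (+1)
site 0, node FMR: FM={C,G} ∩ R={G} → {G} (+0)
site 0, node AFMR: A={G} ∩ FMR={G} → {G} (+0)
site 0, node AFMRY: AFMR={G} ∪ Y={T} → {G,T} (+1)
site 0, node AFGMRY: AFMRY={G,T} ∩ G={T} → {T} (+0)
site 1, node FM: F={C} ∪ M={G} → {C,G} (+1)
site 1, node FMR: FM={C,G} ∩ R={C} → {C} (+0)
site 1, node AFMR: A={C} ∩ FMR={C} → {C} (+0)
site 1, node AFMRY: AFMR={C} ∪ Y={A} → {A,C} (+1)
site 1, node AFGMRY: AFMRY={A,C} ∪ G={G} → {A,C,G} (+1)
site 2, node FM: F={C} ∩ M={C} → {C} (+0)
site 2, node FMR: FM={C} ∪ R={A} → {A,C} (+1)
site 2, node AFMR: A={T} ∪ FMR={A,C} → {A,C,T} (+1)
site 2, node AFMRY: AFMR={A,C,T} ∩ Y={C} → {C} (+0)
site 2, node AFGMRY: AFMRY={C} ∪ G={A} → {A,C} (+1)
per-site changes: [2, 3, 3]; total = 8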